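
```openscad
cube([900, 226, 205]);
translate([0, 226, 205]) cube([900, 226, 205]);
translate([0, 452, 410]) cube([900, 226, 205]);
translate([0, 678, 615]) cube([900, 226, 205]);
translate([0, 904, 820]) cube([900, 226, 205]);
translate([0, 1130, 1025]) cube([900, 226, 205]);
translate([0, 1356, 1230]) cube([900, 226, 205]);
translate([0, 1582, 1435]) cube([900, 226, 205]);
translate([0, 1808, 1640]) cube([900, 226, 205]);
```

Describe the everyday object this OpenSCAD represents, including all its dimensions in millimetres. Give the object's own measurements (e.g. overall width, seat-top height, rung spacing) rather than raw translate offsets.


A straight staircase of 9 solid steps. Each step is 900 mm wide (x), 226 mm deep (y, the going) and 205 mm tall (the rise). The first step rests on the floor; each subsequent step sits one going further in +y and one rise higher in +z, directly behind and above the previous step with no overlap.


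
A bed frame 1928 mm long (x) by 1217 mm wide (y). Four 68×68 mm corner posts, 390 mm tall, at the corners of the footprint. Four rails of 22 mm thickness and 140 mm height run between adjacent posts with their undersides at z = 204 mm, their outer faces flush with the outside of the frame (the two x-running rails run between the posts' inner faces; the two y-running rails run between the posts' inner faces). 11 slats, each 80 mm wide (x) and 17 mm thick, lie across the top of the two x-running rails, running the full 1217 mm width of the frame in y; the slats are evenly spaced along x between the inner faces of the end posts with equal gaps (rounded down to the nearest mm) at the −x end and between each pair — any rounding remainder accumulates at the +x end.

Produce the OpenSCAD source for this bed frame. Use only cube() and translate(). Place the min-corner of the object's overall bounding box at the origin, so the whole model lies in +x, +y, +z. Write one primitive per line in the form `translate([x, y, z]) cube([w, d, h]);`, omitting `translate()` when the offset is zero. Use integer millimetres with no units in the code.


cube([68, 68, 390]);
translate([0, 1149, 0]) cube([68, 68, 390]);
translate([1860, 0, 0]) cube([68, 68, 390]);
translate([1860, 1149, 0]) cube([68, 68, 390]);
translate([68, 0, 204]) cube([1792, 22, 140]);
translate([68, 1195, 204]) cube([1792, 22, 140]);
translate([0, 68, 204]) cube([22, 1081, 140]);
translate([1906, 68, 204]) cube([22, 1081, 140]);
translate([144, 0, 344]) cube([80, 1217, 17]);
translate([300, 0, 344]) cube([80, 1217, 17]);
translate([456, 0, 344]) cube([80, 1217, 17]);
translate([612, 0, 344]) cube([80, 1217, 17]);
translate([768, 0, 344]) cube([80, 1217, 17]);
translate([924, 0, 344]) cube([80, 1217, 17]);
translate([1080, 0, 344]) cube([80, 1217, 17]);
translate([1236, 0, 344]) cube([80, 1217, 17]);
translate([1392, 0, 344]) cube([80, 1217, 17]);
translate([1548, 0, 344]) cube([80, 1217, 17]);
translate([1704, 0, 344]) cube([80, 1217, 17]);


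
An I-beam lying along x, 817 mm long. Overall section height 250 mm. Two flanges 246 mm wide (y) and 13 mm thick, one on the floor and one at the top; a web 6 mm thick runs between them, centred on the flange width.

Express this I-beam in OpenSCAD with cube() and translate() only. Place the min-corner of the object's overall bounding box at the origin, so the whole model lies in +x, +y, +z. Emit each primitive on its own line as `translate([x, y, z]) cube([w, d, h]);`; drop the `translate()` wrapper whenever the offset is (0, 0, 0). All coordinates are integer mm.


cube([817, 246, 13]);
translate([0, 120, 13]) cube([817, 6, 224]);
translate([0, 0, 237]) cube([817, 246, 13]);


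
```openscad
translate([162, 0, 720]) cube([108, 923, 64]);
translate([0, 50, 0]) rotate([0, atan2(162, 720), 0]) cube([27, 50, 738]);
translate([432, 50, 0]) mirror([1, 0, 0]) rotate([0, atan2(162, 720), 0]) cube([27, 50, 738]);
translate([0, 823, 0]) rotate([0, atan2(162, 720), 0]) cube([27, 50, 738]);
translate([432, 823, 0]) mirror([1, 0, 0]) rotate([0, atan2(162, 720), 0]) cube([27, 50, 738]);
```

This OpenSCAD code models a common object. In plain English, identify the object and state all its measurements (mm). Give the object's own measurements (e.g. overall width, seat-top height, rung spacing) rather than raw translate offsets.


A sawhorse. A 108×923×64 mm beam (x, y, z) sits on two A-frame leg pairs. Each pair is two raked legs of 27×50 mm section (50 mm along y) splaying symmetrically in x. Each leg rises 720 mm vertically over 162 mm of horizontal reach and is 738 mm long along its own axis. Every leg's outer bottom edge rests on the floor and its outer top edge meets a bottom edge of the beam — the left legs (tilting toward +x) meet the beam's −x bottom edge, the right legs (their mirror images, tilting toward −x) meet its +x bottom edge — so the leg tops tuck under the beam, the beam's underside is 720 mm above the floor, and the feet are 432 mm apart outside-to-outside with the beam centred between them. The two leg pairs are set in 50 mm from either end of the beam.


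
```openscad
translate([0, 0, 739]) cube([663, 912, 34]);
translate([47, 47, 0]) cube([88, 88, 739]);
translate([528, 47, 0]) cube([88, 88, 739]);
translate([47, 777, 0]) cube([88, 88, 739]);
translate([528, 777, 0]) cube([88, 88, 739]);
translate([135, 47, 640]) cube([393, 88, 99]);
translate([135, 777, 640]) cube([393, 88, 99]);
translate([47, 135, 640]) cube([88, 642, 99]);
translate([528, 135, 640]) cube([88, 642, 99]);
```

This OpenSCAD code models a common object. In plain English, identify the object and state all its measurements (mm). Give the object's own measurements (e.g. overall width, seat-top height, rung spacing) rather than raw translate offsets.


A table: top 663 mm (x) × 912 mm (y), 34 mm thick, upper face at z = 773 mm, on four 88×88 mm square legs, each inset 47 mm from the nearest pair of top edges from z = 0 to the bottom of the top. Four apron rails, 88 mm thick and 99 mm tall, run between adjacent legs with their top edges flush with the underside of the top and their outer faces flush with the legs' outer faces.


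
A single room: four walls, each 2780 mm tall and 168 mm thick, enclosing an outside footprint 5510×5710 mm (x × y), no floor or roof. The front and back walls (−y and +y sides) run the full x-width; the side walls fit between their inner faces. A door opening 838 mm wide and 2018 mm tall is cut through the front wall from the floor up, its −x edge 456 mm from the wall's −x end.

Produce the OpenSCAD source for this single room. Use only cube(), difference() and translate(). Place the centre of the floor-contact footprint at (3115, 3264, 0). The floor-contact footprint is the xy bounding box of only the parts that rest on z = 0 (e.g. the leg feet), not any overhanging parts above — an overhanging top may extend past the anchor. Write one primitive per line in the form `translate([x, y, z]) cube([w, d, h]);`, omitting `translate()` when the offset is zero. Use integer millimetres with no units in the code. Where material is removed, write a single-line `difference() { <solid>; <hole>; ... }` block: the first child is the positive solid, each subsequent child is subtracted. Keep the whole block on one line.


difference() { translate([360, 409, 0]) cube([5510, 168, 2780]); translate([816, 409, 0]) cube([838, 168, 2018]); }
translate([360, 5951, 0]) cube([5510, 168, 2780]);
translate([360, 577, 0]) cube([168, 5374, 2780]);
translate([5702, 577, 0]) cube([168, 5374, 2780]);


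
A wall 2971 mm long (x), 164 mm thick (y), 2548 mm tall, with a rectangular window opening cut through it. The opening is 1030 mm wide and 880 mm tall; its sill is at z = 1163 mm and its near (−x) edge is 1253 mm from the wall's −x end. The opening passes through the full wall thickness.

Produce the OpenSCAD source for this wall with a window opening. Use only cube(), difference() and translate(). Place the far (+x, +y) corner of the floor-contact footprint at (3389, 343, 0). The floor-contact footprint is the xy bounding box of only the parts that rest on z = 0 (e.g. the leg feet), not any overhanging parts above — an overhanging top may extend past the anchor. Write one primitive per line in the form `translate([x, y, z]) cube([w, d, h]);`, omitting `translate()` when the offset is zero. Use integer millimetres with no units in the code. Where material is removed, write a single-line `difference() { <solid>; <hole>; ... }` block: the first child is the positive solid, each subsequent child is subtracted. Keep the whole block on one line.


difference() { translate([418, 179, 0]) cube([2971, 164, 2548]); translate([1671, 179, 1163]) cube([1030, 164, 880]); }


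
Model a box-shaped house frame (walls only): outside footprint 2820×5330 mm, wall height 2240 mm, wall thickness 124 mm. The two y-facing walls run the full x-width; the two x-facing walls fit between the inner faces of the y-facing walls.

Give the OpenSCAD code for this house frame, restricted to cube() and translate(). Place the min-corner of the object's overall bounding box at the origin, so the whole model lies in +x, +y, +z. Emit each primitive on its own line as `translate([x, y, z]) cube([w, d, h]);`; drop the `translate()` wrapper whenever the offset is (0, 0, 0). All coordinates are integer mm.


cube([2820, 124, 2240]);
translate([0, 5206, 0]) cube([2820, 124, 2240]);
translate([0, 124, 0]) cube([124, 5082, 2240]);
translate([2696, 124, 0]) cube([124, 5082, 2240]);


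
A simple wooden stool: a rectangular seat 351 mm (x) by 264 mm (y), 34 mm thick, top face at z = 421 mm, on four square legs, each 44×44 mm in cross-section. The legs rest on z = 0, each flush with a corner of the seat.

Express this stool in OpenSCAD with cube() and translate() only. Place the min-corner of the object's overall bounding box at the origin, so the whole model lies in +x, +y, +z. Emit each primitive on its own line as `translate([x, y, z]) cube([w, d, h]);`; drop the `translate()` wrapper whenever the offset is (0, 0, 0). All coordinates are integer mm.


translate([0, 0, 387]) cube([351, 264, 34]);
cube([44, 44, 387]);
translate([307, 0, 0]) cube([44, 44, 387]);
translate([0, 220, 0]) cube([44, 44, 387]);
translate([307, 220, 0]) cube([44, 44, 387]);


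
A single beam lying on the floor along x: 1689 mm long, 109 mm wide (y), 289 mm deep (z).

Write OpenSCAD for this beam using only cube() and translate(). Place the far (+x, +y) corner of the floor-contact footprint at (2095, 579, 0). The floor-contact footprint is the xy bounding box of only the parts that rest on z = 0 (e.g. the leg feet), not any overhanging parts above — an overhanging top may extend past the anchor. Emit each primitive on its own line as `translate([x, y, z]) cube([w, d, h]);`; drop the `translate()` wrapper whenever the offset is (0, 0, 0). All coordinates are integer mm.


translate([406, 470, 0]) cube([1689, 109, 289]);


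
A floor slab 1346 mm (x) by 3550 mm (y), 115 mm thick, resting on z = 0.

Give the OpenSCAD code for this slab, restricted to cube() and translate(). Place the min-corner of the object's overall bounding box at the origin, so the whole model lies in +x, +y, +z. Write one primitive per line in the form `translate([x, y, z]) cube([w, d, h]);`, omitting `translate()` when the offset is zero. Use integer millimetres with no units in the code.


cube([1346, 3550, 115]);


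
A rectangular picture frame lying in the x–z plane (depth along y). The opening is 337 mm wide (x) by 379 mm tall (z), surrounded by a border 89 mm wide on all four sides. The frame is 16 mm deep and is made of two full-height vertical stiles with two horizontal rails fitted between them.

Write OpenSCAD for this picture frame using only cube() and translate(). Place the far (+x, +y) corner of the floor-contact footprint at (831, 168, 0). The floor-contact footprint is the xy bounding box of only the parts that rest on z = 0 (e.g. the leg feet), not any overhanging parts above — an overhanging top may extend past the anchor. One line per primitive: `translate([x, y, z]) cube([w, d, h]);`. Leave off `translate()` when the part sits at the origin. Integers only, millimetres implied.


translate([316, 152, 0]) cube([89, 16, 557]);
translate([742, 152, 0]) cube([89, 16, 557]);
translate([405, 152, 0]) cube([337, 16, 89]);
translate([405, 152, 468]) cube([337, 16, 89]);


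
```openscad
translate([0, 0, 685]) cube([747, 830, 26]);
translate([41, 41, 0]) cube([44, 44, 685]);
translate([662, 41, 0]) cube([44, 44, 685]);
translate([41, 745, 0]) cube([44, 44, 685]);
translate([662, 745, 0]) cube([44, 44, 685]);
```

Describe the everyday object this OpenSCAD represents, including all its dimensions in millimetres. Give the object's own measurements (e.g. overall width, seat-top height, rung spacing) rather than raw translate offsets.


A table: top 747 mm (x) × 830 mm (y), 26 mm thick, upper face at z = 711 mm, on four 44×44 mm square legs, each inset 41 mm from the nearest pair of top edges from z = 0 to the bottom of the top.


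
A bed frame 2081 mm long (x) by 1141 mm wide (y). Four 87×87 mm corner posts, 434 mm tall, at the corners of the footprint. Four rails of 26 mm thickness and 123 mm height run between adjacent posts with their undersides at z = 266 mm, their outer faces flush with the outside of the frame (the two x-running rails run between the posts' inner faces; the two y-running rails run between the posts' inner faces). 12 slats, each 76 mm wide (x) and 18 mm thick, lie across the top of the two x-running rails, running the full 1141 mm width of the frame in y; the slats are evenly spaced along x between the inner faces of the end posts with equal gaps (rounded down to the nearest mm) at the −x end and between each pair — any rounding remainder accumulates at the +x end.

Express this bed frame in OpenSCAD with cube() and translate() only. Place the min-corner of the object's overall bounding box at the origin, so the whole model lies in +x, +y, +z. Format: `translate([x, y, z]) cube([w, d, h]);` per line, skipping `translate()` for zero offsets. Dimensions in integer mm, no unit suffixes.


cube([87, 87, 434]);
translate([0, 1054, 0]) cube([87, 87, 434]);
translate([1994, 0, 0]) cube([87, 87, 434]);
translate([1994, 1054, 0]) cube([87, 87, 434]);
translate([87, 0, 266]) cube([1907, 26, 123]);
translate([87, 1115, 266]) cube([1907, 26, 123]);
translate([0, 87, 266]) cube([26, 967, 123]);
translate([2055, 87, 266]) cube([26, 967, 123]);
translate([163, 0, 389]) cube([76, 1141, 18]);
translate([315, 0, 389]) cube([76, 1141, 18]);
translate([467, 0, 389]) cube([76, 1141, 18]);
translate([619, 0, 389]) cube([76, 1141, 18]);
translate([771, 0, 389]) cube([76, 1141, 18]);
translate([923, 0, 389]) cube([76, 1141, 18]);
translate([1075, 0, 389]) cube([76, 1141, 18]);
translate([1227, 0, 389]) cube([76, 1141, 18]);
translate([1379, 0, 389]) cube([76, 1141, 18]);
translate([1531, 0, 389]) cube([76, 1141, 18]);
translate([1683, 0, 389]) cube([76, 1141, 18]);
translate([1835, 0, 389]) cube([76, 1141, 18]);


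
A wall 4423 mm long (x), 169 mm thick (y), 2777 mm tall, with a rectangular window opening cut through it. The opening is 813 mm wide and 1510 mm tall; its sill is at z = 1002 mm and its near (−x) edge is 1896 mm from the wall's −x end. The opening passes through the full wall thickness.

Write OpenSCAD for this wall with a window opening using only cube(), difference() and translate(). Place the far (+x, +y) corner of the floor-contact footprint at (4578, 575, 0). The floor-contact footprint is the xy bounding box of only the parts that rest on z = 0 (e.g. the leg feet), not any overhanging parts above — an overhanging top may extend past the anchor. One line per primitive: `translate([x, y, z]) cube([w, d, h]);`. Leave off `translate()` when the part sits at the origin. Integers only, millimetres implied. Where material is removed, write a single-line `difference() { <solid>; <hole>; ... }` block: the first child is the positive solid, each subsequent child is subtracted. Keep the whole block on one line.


difference() { translate([155, 406, 0]) cube([4423, 169, 2777]); translate([2051, 406, 1002]) cube([813, 169, 1510]); }


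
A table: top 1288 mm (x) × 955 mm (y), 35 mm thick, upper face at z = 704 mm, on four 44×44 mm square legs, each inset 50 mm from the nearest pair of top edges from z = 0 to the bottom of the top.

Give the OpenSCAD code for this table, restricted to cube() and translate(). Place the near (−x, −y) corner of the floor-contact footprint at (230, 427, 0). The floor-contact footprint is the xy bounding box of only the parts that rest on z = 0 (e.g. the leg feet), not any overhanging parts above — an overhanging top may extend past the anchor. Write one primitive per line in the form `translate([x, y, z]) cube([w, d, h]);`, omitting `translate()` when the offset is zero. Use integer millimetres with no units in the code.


// leg_h = 704 - 35 = 669
translate([180, 377, 669]) cube([1288, 955, 35]);
translate([230, 427, 0]) cube([44, 44, 669]);
translate([1374, 427, 0]) cube([44, 44, 669]);
translate([230, 1238, 0]) cube([44, 44, 669]);
translate([1374, 1238, 0]) cube([44, 44, 669]);


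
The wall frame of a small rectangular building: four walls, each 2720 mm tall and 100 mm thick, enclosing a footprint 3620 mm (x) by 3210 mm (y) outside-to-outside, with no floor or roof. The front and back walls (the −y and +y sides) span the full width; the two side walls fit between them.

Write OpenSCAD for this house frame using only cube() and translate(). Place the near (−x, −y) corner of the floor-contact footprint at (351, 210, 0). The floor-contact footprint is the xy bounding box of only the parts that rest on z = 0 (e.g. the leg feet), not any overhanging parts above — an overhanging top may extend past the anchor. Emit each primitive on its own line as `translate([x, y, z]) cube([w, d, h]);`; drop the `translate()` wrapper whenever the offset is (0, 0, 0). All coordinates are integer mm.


translate([351, 210, 0]) cube([3620, 100, 2720]);
translate([351, 3320, 0]) cube([3620, 100, 2720]);
translate([351, 310, 0]) cube([100, 3010, 2720]);
translate([3871, 310, 0]) cube([100, 3010, 2720]);


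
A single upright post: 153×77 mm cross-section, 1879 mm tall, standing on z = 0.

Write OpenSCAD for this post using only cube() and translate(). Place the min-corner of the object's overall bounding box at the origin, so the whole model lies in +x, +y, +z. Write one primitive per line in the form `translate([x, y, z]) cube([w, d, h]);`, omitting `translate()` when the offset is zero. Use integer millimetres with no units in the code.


cube([153, 77, 1879]);


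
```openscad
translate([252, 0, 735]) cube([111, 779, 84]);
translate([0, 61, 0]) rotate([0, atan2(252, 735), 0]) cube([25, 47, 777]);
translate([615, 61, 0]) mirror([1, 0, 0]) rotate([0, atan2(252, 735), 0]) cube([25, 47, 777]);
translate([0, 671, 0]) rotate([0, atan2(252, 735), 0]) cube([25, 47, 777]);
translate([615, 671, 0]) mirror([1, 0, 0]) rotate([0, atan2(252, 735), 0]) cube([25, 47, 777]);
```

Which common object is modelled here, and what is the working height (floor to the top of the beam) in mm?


A sawhorse. The overall height is 819 mm.

A beam across two mirrored pairs of raked legs — a sawhorse. The beam's underside is at z = 735 (matching the legs' vertical rise in atan2(252, 735)) and the beam is 84 mm tall, so its top is at 735 + 84 = 819 mm. The raked legs top out at the beam's underside, so that is the highest point.


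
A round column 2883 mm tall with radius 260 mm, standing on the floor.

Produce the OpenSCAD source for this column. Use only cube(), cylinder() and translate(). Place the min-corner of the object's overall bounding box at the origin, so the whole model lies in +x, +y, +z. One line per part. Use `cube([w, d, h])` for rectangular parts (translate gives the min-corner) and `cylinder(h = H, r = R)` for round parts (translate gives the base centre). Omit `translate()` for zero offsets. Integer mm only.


translate([260, 260, 0]) cylinder(h = 2883, r = 260);


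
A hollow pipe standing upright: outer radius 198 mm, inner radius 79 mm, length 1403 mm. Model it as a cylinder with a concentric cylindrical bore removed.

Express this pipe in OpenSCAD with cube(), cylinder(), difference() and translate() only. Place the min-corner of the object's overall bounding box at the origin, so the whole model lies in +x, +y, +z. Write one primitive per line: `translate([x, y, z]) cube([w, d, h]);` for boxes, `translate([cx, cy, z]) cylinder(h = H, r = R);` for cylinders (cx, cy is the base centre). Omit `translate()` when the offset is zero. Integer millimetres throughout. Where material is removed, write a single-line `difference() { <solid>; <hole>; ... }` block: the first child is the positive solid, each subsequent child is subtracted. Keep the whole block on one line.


difference() { translate([198, 198, 0]) cylinder(h = 1403, r = 198); translate([198, 198, 0]) cylinder(h = 1403, r = 79); }


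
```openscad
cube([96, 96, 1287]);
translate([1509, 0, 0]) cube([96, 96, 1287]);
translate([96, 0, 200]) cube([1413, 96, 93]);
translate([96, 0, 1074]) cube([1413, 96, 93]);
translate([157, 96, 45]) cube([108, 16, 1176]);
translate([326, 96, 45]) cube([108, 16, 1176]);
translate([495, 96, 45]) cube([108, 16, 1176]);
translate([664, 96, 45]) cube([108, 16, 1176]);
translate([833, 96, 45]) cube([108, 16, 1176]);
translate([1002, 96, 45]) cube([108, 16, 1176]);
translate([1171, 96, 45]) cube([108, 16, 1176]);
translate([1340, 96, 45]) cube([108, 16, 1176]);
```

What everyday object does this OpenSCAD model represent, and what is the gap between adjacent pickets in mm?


A fence section. The picket gap is 61 mm.

Two posts, two rails, 8 pickets — a fence section. Span 1413 mm holds 8 pickets of 108 mm with 9 equal gaps: ⌊(1413 − 8·108) / 9⌋ = 61 mm.


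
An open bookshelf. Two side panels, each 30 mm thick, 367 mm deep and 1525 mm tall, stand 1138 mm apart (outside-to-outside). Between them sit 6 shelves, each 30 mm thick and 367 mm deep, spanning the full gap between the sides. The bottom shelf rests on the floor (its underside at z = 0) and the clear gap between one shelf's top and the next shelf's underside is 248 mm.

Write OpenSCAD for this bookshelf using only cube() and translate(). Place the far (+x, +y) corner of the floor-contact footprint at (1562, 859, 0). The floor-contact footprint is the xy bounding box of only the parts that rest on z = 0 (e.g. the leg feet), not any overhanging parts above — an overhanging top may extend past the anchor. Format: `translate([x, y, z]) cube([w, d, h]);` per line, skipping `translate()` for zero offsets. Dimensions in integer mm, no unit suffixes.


translate([424, 492, 0]) cube([30, 367, 1525]);
translate([1532, 492, 0]) cube([30, 367, 1525]);
translate([454, 492, 0]) cube([1078, 367, 30]);
translate([454, 492, 278]) cube([1078, 367, 30]);
translate([454, 492, 556]) cube([1078, 367, 30]);
translate([454, 492, 834]) cube([1078, 367, 30]);
translate([454, 492, 1112]) cube([1078, 367, 30]);
translate([454, 492, 1390]) cube([1078, 367, 30]);


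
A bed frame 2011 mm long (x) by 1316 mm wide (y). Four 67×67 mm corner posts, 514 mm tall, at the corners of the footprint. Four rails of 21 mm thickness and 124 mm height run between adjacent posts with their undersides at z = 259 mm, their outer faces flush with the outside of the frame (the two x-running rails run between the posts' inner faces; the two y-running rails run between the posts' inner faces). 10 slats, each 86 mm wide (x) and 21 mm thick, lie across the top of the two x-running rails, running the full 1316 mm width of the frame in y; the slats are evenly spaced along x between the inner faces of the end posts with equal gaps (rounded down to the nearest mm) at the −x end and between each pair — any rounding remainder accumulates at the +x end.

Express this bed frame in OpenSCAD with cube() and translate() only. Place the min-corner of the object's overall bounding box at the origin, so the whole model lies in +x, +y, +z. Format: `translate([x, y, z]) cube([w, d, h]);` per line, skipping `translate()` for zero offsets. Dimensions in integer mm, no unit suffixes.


cube([67, 67, 514]);
translate([0, 1249, 0]) cube([67, 67, 514]);
translate([1944, 0, 0]) cube([67, 67, 514]);
translate([1944, 1249, 0]) cube([67, 67, 514]);
translate([67, 0, 259]) cube([1877, 21, 124]);
translate([67, 1295, 259]) cube([1877, 21, 124]);
translate([0, 67, 259]) cube([21, 1182, 124]);
translate([1990, 67, 259]) cube([21, 1182, 124]);
translate([159, 0, 383]) cube([86, 1316, 21]);
translate([337, 0, 383]) cube([86, 1316, 21]);
translate([515, 0, 383]) cube([86, 1316, 21]);
translate([693, 0, 383]) cube([86, 1316, 21]);
translate([871, 0, 383]) cube([86, 1316, 21]);
translate([1049, 0, 383]) cube([86, 1316, 21]);
translate([1227, 0, 383]) cube([86, 1316, 21]);
translate([1405, 0, 383]) cube([86, 1316, 21]);
translate([1583, 0, 383]) cube([86, 1316, 21]);
translate([1761, 0, 383]) cube([86, 1316, 21]);


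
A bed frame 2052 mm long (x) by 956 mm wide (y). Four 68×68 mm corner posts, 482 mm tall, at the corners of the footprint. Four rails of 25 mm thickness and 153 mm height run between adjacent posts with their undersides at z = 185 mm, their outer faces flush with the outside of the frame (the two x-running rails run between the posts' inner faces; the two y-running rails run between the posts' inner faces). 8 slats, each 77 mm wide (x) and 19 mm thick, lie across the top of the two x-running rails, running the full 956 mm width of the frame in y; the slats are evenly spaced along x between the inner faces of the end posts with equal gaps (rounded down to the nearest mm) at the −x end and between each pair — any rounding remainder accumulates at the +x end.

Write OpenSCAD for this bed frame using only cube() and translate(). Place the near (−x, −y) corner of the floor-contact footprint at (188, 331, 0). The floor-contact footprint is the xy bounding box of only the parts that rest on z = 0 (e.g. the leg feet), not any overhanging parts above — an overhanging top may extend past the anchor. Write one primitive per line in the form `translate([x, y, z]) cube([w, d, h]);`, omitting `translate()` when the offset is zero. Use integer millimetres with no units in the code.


translate([188, 331, 0]) cube([68, 68, 482]);
translate([188, 1219, 0]) cube([68, 68, 482]);
translate([2172, 331, 0]) cube([68, 68, 482]);
translate([2172, 1219, 0]) cube([68, 68, 482]);
translate([256, 331, 185]) cube([1916, 25, 153]);
translate([256, 1262, 185]) cube([1916, 25, 153]);
translate([188, 399, 185]) cube([25, 820, 153]);
translate([2215, 399, 185]) cube([25, 820, 153]);
translate([400, 331, 338]) cube([77, 956, 19]);
translate([621, 331, 338]) cube([77, 956, 19]);
translate([842, 331, 338]) cube([77, 956, 19]);
translate([1063, 331, 338]) cube([77, 956, 19]);
translate([1284, 331, 338]) cube([77, 956, 19]);
translate([1505, 331, 338]) cube([77, 956, 19]);
translate([1726, 331, 338]) cube([77, 956, 19]);
translate([1947, 331, 338]) cube([77, 956, 19]);


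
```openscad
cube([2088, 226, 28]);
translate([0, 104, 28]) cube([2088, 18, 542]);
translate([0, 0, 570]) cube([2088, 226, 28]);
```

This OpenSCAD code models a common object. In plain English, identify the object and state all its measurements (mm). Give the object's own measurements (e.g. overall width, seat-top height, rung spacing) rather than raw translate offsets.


An I-beam lying along x, 2088 mm long. Overall section height 598 mm. Two flanges 226 mm wide (y) and 28 mm thick, one on the floor and one at the top; a web 18 mm thick runs between them, centred on the flange width.


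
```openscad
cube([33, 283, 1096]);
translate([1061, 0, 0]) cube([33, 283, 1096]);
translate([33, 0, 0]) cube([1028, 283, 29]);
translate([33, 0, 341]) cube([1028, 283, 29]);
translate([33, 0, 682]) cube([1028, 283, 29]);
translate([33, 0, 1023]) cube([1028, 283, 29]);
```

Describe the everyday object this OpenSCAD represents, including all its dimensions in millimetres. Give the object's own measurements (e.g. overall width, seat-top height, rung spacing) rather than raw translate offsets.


An open bookshelf. Two side panels, each 33 mm thick, 283 mm deep and 1096 mm tall, stand 1094 mm apart (outside-to-outside). Between them sit 4 shelves, each 29 mm thick and 283 mm deep, spanning the full gap between the sides. The bottom shelf rests on the floor (its underside at z = 0) and the clear gap between one shelf's top and the next shelf's underside is 312 mm.


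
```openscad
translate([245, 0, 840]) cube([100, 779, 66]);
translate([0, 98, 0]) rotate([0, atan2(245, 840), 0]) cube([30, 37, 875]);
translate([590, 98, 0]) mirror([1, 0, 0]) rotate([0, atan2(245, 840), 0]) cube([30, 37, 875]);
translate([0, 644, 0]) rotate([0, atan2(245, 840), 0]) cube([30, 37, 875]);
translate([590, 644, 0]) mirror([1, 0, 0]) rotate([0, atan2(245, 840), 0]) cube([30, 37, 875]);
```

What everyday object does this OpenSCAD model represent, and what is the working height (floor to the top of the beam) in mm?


A sawhorse. The overall height is 906 mm.

A beam across two mirrored pairs of raked legs — a sawhorse. The beam's underside is at z = 840 (matching the legs' vertical rise in atan2(245, 840)) and the beam is 66 mm tall, so its top is at 840 + 66 = 906 mm. The raked legs top out at the beam's underside, so that is the highest point.


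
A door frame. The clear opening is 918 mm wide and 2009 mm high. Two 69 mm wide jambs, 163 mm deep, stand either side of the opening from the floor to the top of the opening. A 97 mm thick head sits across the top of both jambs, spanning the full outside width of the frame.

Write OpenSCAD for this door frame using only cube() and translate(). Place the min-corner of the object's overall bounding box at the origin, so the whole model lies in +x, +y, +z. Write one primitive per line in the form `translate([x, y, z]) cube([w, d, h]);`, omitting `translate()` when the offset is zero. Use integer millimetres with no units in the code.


cube([69, 163, 2009]);
translate([987, 0, 0]) cube([69, 163, 2009]);
translate([0, 0, 2009]) cube([1056, 163, 97]);


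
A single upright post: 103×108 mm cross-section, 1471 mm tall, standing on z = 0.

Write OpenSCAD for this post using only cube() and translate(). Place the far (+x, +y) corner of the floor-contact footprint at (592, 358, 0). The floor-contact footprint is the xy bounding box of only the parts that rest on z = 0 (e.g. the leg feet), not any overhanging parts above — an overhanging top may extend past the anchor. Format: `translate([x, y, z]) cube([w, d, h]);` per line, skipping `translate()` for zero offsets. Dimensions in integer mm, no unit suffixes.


translate([489, 250, 0]) cube([103, 108, 1471]);


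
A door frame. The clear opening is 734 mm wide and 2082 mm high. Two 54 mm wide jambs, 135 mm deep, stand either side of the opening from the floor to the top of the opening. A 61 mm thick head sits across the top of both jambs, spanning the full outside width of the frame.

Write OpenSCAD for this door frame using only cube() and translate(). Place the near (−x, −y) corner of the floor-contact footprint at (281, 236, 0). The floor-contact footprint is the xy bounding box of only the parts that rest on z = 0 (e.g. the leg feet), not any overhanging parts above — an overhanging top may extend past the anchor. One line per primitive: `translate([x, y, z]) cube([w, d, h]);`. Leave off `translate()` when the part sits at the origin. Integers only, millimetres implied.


translate([281, 236, 0]) cube([54, 135, 2082]);
translate([1069, 236, 0]) cube([54, 135, 2082]);
translate([281, 236, 2082]) cube([842, 135, 61]);


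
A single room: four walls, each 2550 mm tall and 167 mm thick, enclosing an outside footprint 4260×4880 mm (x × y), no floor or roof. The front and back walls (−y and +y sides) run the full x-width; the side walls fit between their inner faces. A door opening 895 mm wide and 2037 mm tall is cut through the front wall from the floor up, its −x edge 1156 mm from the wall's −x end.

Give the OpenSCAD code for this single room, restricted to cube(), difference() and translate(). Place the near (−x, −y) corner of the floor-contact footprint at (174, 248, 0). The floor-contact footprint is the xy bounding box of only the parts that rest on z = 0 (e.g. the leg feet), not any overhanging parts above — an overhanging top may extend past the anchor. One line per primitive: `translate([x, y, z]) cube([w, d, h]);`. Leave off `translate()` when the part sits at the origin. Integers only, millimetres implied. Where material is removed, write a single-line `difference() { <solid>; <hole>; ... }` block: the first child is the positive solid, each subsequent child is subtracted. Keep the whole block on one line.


difference() { translate([174, 248, 0]) cube([4260, 167, 2550]); translate([1330, 248, 0]) cube([895, 167, 2037]); }
translate([174, 4961, 0]) cube([4260, 167, 2550]);
translate([174, 415, 0]) cube([167, 4546, 2550]);
translate([4267, 415, 0]) cube([167, 4546, 2550]);


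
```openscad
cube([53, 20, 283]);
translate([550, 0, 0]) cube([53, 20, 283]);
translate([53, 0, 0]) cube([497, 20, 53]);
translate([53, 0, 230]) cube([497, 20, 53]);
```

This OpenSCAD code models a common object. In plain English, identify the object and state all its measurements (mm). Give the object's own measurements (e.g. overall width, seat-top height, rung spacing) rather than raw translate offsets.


A rectangular picture frame lying in the x–z plane (depth along y). The opening is 497 mm wide (x) by 177 mm tall (z), surrounded by a border 53 mm wide on all four sides. The frame is 20 mm deep and is made of two full-height vertical stiles with two horizontal rails fitted between them.


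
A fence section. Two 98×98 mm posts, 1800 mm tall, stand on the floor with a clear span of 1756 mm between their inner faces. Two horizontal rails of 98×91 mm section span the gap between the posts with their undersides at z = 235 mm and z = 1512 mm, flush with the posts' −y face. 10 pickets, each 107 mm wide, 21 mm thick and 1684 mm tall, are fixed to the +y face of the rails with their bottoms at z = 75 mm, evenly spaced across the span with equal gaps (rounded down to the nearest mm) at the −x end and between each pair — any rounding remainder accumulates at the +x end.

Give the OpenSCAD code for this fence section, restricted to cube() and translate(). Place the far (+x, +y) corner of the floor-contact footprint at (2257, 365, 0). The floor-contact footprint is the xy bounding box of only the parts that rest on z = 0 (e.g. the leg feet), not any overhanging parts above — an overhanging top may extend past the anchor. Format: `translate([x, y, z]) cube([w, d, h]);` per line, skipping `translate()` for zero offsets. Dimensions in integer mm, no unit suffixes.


translate([305, 267, 0]) cube([98, 98, 1800]);
translate([2159, 267, 0]) cube([98, 98, 1800]);
translate([403, 267, 235]) cube([1756, 98, 91]);
translate([403, 267, 1512]) cube([1756, 98, 91]);
translate([465, 365, 75]) cube([107, 21, 1684]);
translate([634, 365, 75]) cube([107, 21, 1684]);
translate([803, 365, 75]) cube([107, 21, 1684]);
translate([972, 365, 75]) cube([107, 21, 1684]);
translate([1141, 365, 75]) cube([107, 21, 1684]);
translate([1310, 365, 75]) cube([107, 21, 1684]);
translate([1479, 365, 75]) cube([107, 21, 1684]);
translate([1648, 365, 75]) cube([107, 21, 1684]);
translate([1817, 365, 75]) cube([107, 21, 1684]);
translate([1986, 365, 75]) cube([107, 21, 1684]);


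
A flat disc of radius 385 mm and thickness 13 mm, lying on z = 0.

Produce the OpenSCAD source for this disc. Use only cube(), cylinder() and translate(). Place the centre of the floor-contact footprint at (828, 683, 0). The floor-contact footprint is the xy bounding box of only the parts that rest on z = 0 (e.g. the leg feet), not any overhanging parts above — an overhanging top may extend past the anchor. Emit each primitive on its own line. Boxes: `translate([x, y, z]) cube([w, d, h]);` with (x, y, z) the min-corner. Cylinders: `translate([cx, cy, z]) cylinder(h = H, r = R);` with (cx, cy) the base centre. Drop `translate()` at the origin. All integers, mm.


translate([828, 683, 0]) cylinder(h = 13, r = 385);


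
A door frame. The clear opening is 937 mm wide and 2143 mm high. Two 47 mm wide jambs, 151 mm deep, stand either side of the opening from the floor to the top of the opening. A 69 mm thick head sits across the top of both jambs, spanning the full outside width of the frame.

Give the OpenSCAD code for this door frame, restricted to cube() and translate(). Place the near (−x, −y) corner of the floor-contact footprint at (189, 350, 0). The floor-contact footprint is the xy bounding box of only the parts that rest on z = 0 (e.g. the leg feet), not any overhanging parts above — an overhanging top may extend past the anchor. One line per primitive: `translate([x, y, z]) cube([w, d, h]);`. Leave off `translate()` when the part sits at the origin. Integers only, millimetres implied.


translate([189, 350, 0]) cube([47, 151, 2143]);
translate([1173, 350, 0]) cube([47, 151, 2143]);
translate([189, 350, 2143]) cube([1031, 151, 69]);


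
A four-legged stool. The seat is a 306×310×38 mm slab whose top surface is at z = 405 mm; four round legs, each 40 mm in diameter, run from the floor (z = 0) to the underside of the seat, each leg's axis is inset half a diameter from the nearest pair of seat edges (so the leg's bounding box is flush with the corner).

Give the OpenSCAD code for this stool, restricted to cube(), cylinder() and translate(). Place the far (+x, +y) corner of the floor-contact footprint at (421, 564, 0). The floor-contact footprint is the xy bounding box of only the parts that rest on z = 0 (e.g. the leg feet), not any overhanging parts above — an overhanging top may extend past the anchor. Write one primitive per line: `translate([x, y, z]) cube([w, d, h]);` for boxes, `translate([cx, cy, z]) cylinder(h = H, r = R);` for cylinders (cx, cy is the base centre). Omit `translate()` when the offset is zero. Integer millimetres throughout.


translate([115, 254, 367]) cube([306, 310, 38]);
translate([135, 274, 0]) cylinder(h = 367, r = 20);
translate([401, 274, 0]) cylinder(h = 367, r = 20);
translate([135, 544, 0]) cylinder(h = 367, r = 20);
translate([401, 544, 0]) cylinder(h = 367, r = 20);


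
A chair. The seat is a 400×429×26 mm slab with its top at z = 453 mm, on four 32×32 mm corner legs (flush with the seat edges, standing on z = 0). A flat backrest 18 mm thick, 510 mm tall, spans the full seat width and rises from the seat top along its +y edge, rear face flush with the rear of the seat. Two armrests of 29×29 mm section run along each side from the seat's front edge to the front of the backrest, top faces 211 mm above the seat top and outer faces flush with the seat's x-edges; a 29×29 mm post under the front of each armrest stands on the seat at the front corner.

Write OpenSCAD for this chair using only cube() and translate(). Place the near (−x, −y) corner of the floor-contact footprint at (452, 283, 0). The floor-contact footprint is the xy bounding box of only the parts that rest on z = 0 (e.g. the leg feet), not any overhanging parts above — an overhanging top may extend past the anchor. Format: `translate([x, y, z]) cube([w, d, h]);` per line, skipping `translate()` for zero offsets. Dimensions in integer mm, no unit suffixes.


translate([452, 283, 427]) cube([400, 429, 26]);
translate([452, 283, 0]) cube([32, 32, 427]);
translate([820, 283, 0]) cube([32, 32, 427]);
translate([452, 680, 0]) cube([32, 32, 427]);
translate([820, 680, 0]) cube([32, 32, 427]);
translate([452, 694, 453]) cube([400, 18, 510]);
translate([452, 283, 635]) cube([29, 411, 29]);
translate([823, 283, 635]) cube([29, 411, 29]);
translate([452, 283, 453]) cube([29, 29, 182]);
translate([823, 283, 453]) cube([29, 29, 182]);


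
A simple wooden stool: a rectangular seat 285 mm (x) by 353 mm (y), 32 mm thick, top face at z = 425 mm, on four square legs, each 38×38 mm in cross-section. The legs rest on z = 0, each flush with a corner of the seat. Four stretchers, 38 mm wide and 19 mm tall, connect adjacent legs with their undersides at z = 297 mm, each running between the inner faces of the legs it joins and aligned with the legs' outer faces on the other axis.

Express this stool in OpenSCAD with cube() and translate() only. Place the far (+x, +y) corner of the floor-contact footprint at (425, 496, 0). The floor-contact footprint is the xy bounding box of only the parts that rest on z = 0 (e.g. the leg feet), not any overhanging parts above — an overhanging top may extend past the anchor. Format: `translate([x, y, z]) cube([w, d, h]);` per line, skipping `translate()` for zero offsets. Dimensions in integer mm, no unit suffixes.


// leg_h = 425 - 32 = 393
// stretcher span = 285 - 2*38 = 209
translate([140, 143, 393]) cube([285, 353, 32]);
translate([140, 143, 0]) cube([38, 38, 393]);
translate([387, 143, 0]) cube([38, 38, 393]);
translate([140, 458, 0]) cube([38, 38, 393]);
translate([387, 458, 0]) cube([38, 38, 393]);
translate([178, 143, 297]) cube([209, 38, 19]);
translate([178, 458, 297]) cube([209, 38, 19]);
translate([140, 181, 297]) cube([38, 277, 19]);
translate([387, 181, 297]) cube([38, 277, 19]);
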